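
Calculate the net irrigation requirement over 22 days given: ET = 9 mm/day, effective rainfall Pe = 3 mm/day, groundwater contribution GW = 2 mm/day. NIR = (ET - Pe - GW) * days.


Daily deficit = ET - Pe - GW = 9 - 3 - 2 = 4 mm/day
NIR = 4 * 22 = 88 mm

88.0000 mm


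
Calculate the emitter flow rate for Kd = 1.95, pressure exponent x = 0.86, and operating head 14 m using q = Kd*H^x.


q = Kd * H^x = 1.95 * 14^0.86 = 1.95 * 9.675426

18.8671 L/h


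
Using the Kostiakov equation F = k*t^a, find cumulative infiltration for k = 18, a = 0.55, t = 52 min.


F = k * t^a = 18 * 52^0.55
F = 18 * 8.786215

158.1519 mm


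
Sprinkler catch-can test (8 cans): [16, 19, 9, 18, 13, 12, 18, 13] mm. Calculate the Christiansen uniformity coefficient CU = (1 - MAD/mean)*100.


mean = 14.750000 mm
MAD = 3.000000 mm
CU = (1 - 3.000000/14.750000)*100

79.6610 %


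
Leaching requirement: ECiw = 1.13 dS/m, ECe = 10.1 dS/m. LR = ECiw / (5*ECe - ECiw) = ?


LR = ECiw / (5*ECe - ECiw)
LR = 1.13 / (5*10.1 - 1.13)
LR = 1.13 / 49.3700

0.0229


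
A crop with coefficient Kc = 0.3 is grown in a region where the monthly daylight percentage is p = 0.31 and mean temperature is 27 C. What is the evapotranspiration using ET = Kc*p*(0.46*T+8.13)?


ET = Kc * p * (0.46*T + 8.13)
ET = 0.3 * 0.31 * (0.46*27 + 8.13)
ET = 0.3 * 0.31 * 20.5500

1.9112 mm/day


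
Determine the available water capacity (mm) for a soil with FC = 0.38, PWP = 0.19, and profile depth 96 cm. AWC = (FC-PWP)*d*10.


AWC = (FC - PWP) * d * 10
AWC = (0.38 - 0.19) * 96 * 10
AWC = 0.1900 * 96 * 10

182.4000 mm


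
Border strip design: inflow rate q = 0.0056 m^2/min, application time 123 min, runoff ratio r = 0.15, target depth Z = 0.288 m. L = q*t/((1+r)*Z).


L = q*t/((1+r)*Z)
L = 0.0056*123/((1+0.15)*0.288)
L = 0.6888/0.3312

2.0797 m


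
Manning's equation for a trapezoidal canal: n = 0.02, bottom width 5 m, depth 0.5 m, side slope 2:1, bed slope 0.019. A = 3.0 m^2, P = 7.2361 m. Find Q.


R = A/P = 3.0/7.2361 = 0.414588
Q = (1/0.02) * 3.0 * 0.414588^(2/3) * 0.019^0.5

11.4960 m^3/s


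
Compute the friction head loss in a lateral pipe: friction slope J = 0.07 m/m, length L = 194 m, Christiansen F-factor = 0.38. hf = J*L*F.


hf = J * L * F = 0.07 * 194 * 0.38 = 5.1604 m

5.1604 m


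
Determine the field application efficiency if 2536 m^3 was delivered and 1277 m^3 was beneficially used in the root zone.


Ea = V_root / V_field * 100 = 1277 / 2536 * 100 = 50.3549%

50.3549 %


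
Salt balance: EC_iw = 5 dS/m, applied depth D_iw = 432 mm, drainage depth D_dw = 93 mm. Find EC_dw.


EC_dw = EC_iw * D_iw / D_dw
EC_dw = 5 * 432 / 93
EC_dw = 2160 / 93

23.2258 dS/m


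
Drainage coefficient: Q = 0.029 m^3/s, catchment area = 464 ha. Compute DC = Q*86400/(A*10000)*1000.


DC = Q * 86400 / (A * 10000) * 1000
DC = 0.029 * 86400 / (464 * 10000) * 1000
DC = 2505600.0000 / 4640000

0.5400 mm/day


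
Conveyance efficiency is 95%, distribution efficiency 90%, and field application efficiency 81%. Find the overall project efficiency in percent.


Ec = 0.95, Eb = 0.9, Ea = 0.81
E = 0.95 * 0.9 * 0.81 * 100 = 69.2550%

69.2550 %


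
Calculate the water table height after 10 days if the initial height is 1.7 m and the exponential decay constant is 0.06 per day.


m = m0 * exp(-k*t)
m = 1.7 * exp(-0.06 * 10)
m = 1.7 * exp(-0.6000)

0.9330 m


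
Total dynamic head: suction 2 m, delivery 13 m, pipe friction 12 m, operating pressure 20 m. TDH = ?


TDH = Hs + Hd + hf + Hp = 2 + 13 + 12 + 20 = 47

47 m


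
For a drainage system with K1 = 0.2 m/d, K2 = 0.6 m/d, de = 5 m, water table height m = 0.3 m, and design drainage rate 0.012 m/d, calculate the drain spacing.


S^2 = 8*K2*de*m/q + 4*K1*m^2/q
S^2 = 8*0.6*5*0.3/0.012 + 4*0.2*0.3^2/0.012
S = sqrt(606.0000)

24.6171 m


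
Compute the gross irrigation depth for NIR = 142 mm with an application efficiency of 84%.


Ea = 84% = 0.84
GID = NIR / Ea = 142 / 0.84 = 169.0476 mm

169.0476 mm


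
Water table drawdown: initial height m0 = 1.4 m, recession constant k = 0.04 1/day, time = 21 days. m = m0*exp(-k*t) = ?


m = m0 * exp(-k*t)
m = 1.4 * exp(-0.04 * 21)
m = 1.4 * exp(-0.8400)

0.6044 m


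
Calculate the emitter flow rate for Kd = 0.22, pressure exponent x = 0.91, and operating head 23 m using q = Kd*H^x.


q = Kd * H^x = 0.22 * 23^0.91 = 0.22 * 17.344921

3.8159 L/h


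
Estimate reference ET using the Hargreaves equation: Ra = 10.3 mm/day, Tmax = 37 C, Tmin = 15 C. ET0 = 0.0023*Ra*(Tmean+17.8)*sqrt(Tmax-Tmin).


Tmean = (Tmax + Tmin)/2 = (37 + 15)/2 = 26.0
ET0 = 0.0023 * 10.3 * (26.0 + 17.8) * sqrt(37 - 15)
ET0 = 0.0023 * 10.3 * 43.8 * 4.690416

4.8669 mm/day


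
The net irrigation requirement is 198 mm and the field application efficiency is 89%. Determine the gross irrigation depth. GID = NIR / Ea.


Ea = 89% = 0.89
GID = NIR / Ea = 198 / 0.89 = 222.4719 mm

222.4719 mm


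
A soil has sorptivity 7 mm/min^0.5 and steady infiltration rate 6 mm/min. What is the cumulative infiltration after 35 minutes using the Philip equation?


F = S*sqrt(t) + A*t
F = 7*sqrt(35) + 6*35
F = 7*5.916080 + 210

251.4126 mm


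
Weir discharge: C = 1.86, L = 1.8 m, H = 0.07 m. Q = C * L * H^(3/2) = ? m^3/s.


Q = C * L * H^(3/2) = 1.86 * 1.8 * 0.07^1.5 = 1.86 * 1.8 * 0.018520

0.0620 m^3/s


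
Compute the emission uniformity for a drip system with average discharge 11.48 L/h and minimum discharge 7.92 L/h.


EU = (q_min/q_avg)*100 = (7.92/11.48)*100 = 68.9895%

68.9895 %


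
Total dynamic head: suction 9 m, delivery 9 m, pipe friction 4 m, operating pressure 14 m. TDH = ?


TDH = Hs + Hd + hf + Hp = 9 + 9 + 4 + 14 = 36

36 m


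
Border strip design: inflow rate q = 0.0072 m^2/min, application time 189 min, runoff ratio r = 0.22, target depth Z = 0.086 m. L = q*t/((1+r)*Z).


L = q*t/((1+r)*Z)
L = 0.0072*189/((1+0.22)*0.086)
L = 1.3608/0.10492

12.9699 m


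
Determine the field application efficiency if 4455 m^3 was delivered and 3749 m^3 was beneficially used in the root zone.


Ea = V_root / V_field * 100 = 3749 / 4455 * 100 = 84.1526%

84.1526 %


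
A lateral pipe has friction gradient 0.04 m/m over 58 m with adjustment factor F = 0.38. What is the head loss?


hf = J * L * F = 0.04 * 58 * 0.38 = 0.8816 m

0.8816 m


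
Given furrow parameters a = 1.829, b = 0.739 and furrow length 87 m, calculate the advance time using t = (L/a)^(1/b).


t = (L/a)^(1/b)
t = (87/1.829)^(1/0.739)
t = 47.566976^(1/0.739)

186.0785 min


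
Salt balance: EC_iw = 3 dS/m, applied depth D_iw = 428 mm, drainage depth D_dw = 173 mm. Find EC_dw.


EC_dw = EC_iw * D_iw / D_dw
EC_dw = 3 * 428 / 173
EC_dw = 1284 / 173

7.4220 dS/m


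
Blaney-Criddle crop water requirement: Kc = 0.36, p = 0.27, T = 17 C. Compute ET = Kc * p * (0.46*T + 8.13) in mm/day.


ET = Kc * p * (0.46*T + 8.13)
ET = 0.36 * 0.27 * (0.46*17 + 8.13)
ET = 0.36 * 0.27 * 15.9500

1.5503 mm/day


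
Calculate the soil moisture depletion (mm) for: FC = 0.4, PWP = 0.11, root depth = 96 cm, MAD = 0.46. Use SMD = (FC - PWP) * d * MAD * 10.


SMD = (FC - PWP) * d * MAD * 10
SMD = (0.4 - 0.11) * 96 * 0.46 * 10
SMD = 0.2900 * 96 * 0.46 * 10

128.0640 mm


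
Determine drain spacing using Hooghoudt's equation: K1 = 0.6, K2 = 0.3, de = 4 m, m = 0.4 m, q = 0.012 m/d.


S^2 = 8*K2*de*m/q + 4*K1*m^2/q
S^2 = 8*0.3*4*0.4/0.012 + 4*0.6*0.4^2/0.012
S = sqrt(352.0000)

18.7617 m


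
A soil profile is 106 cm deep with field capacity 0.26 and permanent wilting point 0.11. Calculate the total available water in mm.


AWC = (FC - PWP) * d * 10
AWC = (0.26 - 0.11) * 106 * 10
AWC = 0.1500 * 106 * 10

159.0000 mm


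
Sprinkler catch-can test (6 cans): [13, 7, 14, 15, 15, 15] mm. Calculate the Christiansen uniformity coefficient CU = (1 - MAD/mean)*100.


mean = 13.166667 mm
MAD = 2.111111 mm
CU = (1 - 2.111111/13.166667)*100

83.9662 %


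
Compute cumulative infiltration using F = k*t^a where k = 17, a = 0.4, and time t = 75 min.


F = k * t^a = 17 * 75^0.4
F = 17 * 5.623731

95.6034 mm


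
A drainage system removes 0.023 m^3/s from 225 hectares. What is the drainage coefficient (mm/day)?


DC = Q * 86400 / (A * 10000) * 1000
DC = 0.023 * 86400 / (225 * 10000) * 1000
DC = 1987200.0000 / 2250000

0.8832 mm/day


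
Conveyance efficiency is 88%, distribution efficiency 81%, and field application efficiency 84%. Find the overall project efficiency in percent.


Ec = 0.88, Eb = 0.81, Ea = 0.84
E = 0.88 * 0.81 * 0.84 * 100 = 59.8752%

59.8752 %


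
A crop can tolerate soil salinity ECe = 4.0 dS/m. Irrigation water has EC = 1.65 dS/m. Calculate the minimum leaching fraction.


LR = ECiw / (5*ECe - ECiw)
LR = 1.65 / (5*4.0 - 1.65)
LR = 1.65 / 18.3500

0.0899


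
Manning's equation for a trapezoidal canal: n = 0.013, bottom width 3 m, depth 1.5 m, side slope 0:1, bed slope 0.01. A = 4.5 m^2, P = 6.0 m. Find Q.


R = A/P = 4.5/6.0 = 0.750000
Q = (1/0.013) * 4.5 * 0.750000^(2/3) * 0.01^0.5

28.5744 m^3/s


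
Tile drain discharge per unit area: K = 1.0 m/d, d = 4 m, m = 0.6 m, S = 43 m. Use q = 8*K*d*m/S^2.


q = 8*K*d*m/S^2
q = 8*1.0*4*0.6/43^2
q = 19.2000 / 1849

0.0104 m/d


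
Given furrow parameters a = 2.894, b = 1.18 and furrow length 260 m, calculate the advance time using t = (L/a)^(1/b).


t = (L/a)^(1/b)
t = (260/2.894)^(1/1.18)
t = 89.841050^(1/1.18)

45.2363 min


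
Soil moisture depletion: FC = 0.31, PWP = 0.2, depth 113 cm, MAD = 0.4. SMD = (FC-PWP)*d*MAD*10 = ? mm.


SMD = (FC - PWP) * d * MAD * 10
SMD = (0.31 - 0.2) * 113 * 0.4 * 10
SMD = 0.1100 * 113 * 0.4 * 10

49.7200 mm


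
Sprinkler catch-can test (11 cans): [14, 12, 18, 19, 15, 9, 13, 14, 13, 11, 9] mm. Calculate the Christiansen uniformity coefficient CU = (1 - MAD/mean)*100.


mean = 13.363636 mm
MAD = 2.396694 mm
CU = (1 - 2.396694/13.363636)*100

82.0656 %


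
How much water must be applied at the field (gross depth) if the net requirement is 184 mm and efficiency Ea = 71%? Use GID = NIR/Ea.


Ea = 71% = 0.71
GID = NIR / Ea = 184 / 0.71 = 259.1549 mm

259.1549 mm


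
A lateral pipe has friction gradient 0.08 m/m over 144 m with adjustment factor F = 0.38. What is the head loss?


hf = J * L * F = 0.08 * 144 * 0.38 = 4.3776 m

4.3776 m


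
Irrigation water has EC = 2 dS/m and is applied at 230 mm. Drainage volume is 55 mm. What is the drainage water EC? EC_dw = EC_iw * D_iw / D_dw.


EC_dw = EC_iw * D_iw / D_dw
EC_dw = 2 * 230 / 55
EC_dw = 460 / 55

8.3636 dS/m


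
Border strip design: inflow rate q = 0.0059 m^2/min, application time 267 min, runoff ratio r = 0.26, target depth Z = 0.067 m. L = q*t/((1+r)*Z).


L = q*t/((1+r)*Z)
L = 0.0059*267/((1+0.26)*0.067)
L = 1.5753/0.08442

18.6603 m


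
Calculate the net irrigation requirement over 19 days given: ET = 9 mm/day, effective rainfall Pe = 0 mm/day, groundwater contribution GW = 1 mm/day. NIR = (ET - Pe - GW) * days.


Daily deficit = ET - Pe - GW = 9 - 0 - 1 = 8 mm/day
NIR = 8 * 19 = 152 mm

152.0000 mm


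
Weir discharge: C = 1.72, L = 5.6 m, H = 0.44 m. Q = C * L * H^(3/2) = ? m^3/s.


Q = C * L * H^(3/2) = 1.72 * 5.6 * 0.44^1.5 = 1.72 * 5.6 * 0.291863

2.8112 m^3/s


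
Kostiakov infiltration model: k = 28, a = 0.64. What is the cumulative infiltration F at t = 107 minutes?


F = k * t^a = 28 * 107^0.64
F = 28 * 19.897825

557.1391 mm


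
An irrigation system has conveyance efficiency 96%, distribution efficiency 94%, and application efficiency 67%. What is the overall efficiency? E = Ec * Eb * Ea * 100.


Ec = 0.96, Eb = 0.94, Ea = 0.67
E = 0.96 * 0.94 * 0.67 * 100 = 60.4608%

60.4608 %


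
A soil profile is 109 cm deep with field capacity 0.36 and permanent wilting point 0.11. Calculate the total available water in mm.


AWC = (FC - PWP) * d * 10
AWC = (0.36 - 0.11) * 109 * 10
AWC = 0.2500 * 109 * 10

272.5000 mm


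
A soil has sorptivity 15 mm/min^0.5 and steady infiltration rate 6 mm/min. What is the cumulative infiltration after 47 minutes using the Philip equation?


F = S*sqrt(t) + A*t
F = 15*sqrt(47) + 6*47
F = 15*6.855655 + 282

384.8348 mm


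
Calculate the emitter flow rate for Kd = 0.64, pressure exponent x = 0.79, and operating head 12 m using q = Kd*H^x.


q = Kd * H^x = 0.64 * 12^0.79 = 0.64 * 7.121200

4.5576 L/h


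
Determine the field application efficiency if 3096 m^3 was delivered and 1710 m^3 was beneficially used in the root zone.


Ea = V_root / V_field * 100 = 1710 / 3096 * 100 = 55.2326%

55.2326 %


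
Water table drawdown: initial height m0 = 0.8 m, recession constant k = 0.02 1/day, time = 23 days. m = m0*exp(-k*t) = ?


m = m0 * exp(-k*t)
m = 0.8 * exp(-0.02 * 23)
m = 0.8 * exp(-0.4600)

0.5050 m


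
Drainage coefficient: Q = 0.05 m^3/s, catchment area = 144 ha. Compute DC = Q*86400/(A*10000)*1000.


DC = Q * 86400 / (A * 10000) * 1000
DC = 0.05 * 86400 / (144 * 10000) * 1000
DC = 4320000.0000 / 1440000

3.0000 mm/day


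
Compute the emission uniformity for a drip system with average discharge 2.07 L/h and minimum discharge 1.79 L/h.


EU = (q_min/q_avg)*100 = (1.79/2.07)*100 = 86.4734%

86.4734 %


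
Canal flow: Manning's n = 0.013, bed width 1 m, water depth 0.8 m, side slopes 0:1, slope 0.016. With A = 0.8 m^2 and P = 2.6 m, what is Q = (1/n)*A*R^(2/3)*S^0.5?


R = A/P = 0.8/2.6 = 0.307692
Q = (1/0.013) * 0.8 * 0.307692^(2/3) * 0.016^0.5

3.5477 m^3/s


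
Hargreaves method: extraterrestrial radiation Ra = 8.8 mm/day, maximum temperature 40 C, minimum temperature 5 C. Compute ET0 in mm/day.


Tmean = (Tmax + Tmin)/2 = (40 + 5)/2 = 22.5
ET0 = 0.0023 * 8.8 * (22.5 + 17.8) * sqrt(40 - 5)
ET0 = 0.0023 * 8.8 * 40.3 * 5.916080

4.8256 mm/day


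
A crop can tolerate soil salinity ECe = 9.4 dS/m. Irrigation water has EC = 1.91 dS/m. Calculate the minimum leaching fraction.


LR = ECiw / (5*ECe - ECiw)
LR = 1.91 / (5*9.4 - 1.91)
LR = 1.91 / 45.0900

0.0424


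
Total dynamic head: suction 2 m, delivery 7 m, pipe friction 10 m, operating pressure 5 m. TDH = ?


TDH = Hs + Hd + hf + Hp = 2 + 7 + 10 + 5 = 24

24 m


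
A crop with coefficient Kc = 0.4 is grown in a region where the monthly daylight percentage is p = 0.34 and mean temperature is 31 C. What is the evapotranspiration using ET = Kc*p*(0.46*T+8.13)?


ET = Kc * p * (0.46*T + 8.13)
ET = 0.4 * 0.34 * (0.46*31 + 8.13)
ET = 0.4 * 0.34 * 22.3900

3.0450 mm/day


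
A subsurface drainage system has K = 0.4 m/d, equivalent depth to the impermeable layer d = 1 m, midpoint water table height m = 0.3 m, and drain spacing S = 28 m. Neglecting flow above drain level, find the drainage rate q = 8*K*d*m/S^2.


q = 8*K*d*m/S^2
q = 8*0.4*1*0.3/28^2
q = 0.9600 / 784

0.0012 m/d


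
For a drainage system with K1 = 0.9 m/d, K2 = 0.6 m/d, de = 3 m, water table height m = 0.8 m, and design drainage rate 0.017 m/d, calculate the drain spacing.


S^2 = 8*K2*de*m/q + 4*K1*m^2/q
S^2 = 8*0.6*3*0.8/0.017 + 4*0.9*0.8^2/0.017
S = sqrt(813.1765)

28.5162 m


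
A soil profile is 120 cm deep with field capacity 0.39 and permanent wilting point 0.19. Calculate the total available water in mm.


AWC = (FC - PWP) * d * 10
AWC = (0.39 - 0.19) * 120 * 10
AWC = 0.2000 * 120 * 10

240.0000 mm


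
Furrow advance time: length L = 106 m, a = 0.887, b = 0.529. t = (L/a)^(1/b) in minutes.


t = (L/a)^(1/b)
t = (106/0.887)^(1/0.529)
t = 119.503946^(1/0.529)

8452.7607 min


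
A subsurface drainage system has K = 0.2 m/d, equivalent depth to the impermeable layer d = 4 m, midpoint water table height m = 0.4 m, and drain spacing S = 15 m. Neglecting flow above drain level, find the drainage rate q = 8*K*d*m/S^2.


q = 8*K*d*m/S^2
q = 8*0.2*4*0.4/15^2
q = 2.5600 / 225

0.0114 m/d


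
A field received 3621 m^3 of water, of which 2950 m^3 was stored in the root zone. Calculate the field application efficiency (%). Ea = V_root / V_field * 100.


Ea = V_root / V_field * 100 = 2950 / 3621 * 100 = 81.4692%

81.4692 %


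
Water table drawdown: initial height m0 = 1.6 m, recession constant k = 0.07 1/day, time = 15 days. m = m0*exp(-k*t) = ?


m = m0 * exp(-k*t)
m = 1.6 * exp(-0.07 * 15)
m = 1.6 * exp(-1.0500)

0.5599 m


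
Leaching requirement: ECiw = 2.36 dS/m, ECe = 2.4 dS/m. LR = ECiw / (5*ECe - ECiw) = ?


LR = ECiw / (5*ECe - ECiw)
LR = 2.36 / (5*2.4 - 2.36)
LR = 2.36 / 9.6400

0.2448


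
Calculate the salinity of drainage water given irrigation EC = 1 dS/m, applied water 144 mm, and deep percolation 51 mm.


EC_dw = EC_iw * D_iw / D_dw
EC_dw = 1 * 144 / 51
EC_dw = 144 / 51

2.8235 dS/m


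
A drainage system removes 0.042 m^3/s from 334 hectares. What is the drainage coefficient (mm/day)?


DC = Q * 86400 / (A * 10000) * 1000
DC = 0.042 * 86400 / (334 * 10000) * 1000
DC = 3628800.0000 / 3340000

1.0865 mm/day


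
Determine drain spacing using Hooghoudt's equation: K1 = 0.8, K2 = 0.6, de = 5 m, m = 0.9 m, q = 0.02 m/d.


S^2 = 8*K2*de*m/q + 4*K1*m^2/q
S^2 = 8*0.6*5*0.9/0.02 + 4*0.8*0.9^2/0.02
S = sqrt(1209.6000)

34.7793 m


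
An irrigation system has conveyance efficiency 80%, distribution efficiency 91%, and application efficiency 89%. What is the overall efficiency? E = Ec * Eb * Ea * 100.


Ec = 0.8, Eb = 0.91, Ea = 0.89
E = 0.8 * 0.91 * 0.89 * 100 = 64.7920%

64.7920 %


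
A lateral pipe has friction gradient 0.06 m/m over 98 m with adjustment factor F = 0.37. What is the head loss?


hf = J * L * F = 0.06 * 98 * 0.37 = 2.1756 m

2.1756 m


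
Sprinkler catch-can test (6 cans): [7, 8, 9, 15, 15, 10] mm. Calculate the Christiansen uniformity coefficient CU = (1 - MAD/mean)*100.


mean = 10.666667 mm
MAD = 2.888889 mm
CU = (1 - 2.888889/10.666667)*100

72.9167 %


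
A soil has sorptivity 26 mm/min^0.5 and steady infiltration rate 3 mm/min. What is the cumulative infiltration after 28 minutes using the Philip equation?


F = S*sqrt(t) + A*t
F = 26*sqrt(28) + 3*28
F = 26*5.291503 + 84

221.5791 mm


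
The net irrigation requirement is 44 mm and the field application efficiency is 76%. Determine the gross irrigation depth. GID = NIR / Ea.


Ea = 76% = 0.76
GID = NIR / Ea = 44 / 0.76 = 57.8947 mm

57.8947 mm


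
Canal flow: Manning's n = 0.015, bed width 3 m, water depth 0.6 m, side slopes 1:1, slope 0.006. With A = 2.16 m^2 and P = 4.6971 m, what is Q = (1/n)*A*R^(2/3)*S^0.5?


R = A/P = 2.16/4.6971 = 0.459858
Q = (1/0.015) * 2.16 * 0.459858^(2/3) * 0.006^0.5

6.6454 m^3/s


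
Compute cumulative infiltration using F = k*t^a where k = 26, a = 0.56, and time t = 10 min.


F = k * t^a = 26 * 10^0.56
F = 26 * 3.630781

94.4003 mm


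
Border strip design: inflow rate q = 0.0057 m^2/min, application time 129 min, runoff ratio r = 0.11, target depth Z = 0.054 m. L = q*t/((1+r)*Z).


L = q*t/((1+r)*Z)
L = 0.0057*129/((1+0.11)*0.054)
L = 0.7353/0.05994

12.2673 m


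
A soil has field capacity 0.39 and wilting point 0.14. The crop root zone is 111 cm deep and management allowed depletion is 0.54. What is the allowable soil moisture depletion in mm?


SMD = (FC - PWP) * d * MAD * 10
SMD = (0.39 - 0.14) * 111 * 0.54 * 10
SMD = 0.2500 * 111 * 0.54 * 10

149.8500 mm


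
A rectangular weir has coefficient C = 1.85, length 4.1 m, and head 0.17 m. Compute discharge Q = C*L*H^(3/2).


Q = C * L * H^(3/2) = 1.85 * 4.1 * 0.17^1.5 = 1.85 * 4.1 * 0.070093

0.5317 m^3/s


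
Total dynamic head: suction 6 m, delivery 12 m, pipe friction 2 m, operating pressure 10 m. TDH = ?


TDH = Hs + Hd + hf + Hp = 6 + 12 + 2 + 10 = 30

30 m


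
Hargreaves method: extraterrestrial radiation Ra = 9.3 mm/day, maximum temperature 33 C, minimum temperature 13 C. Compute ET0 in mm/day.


Tmean = (Tmax + Tmin)/2 = (33 + 13)/2 = 23.0
ET0 = 0.0023 * 9.3 * (23.0 + 17.8) * sqrt(33 - 13)
ET0 = 0.0023 * 9.3 * 40.8 * 4.472136

3.9029 mm/day


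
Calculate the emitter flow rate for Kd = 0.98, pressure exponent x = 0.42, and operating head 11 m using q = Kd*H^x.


q = Kd * H^x = 0.98 * 11^0.42 = 0.98 * 2.737694

2.6829 L/h


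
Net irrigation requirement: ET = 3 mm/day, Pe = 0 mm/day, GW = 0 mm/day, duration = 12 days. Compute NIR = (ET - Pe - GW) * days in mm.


Daily deficit = ET - Pe - GW = 3 - 0 - 0 = 3 mm/day
NIR = 3 * 12 = 36 mm

36.0000 mm


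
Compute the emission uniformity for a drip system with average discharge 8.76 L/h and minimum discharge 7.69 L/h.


EU = (q_min/q_avg)*100 = (7.69/8.76)*100 = 87.7854%

87.7854 %


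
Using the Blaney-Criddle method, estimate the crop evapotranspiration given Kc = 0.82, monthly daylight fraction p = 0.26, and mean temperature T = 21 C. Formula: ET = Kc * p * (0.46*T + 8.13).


ET = Kc * p * (0.46*T + 8.13)
ET = 0.82 * 0.26 * (0.46*21 + 8.13)
ET = 0.82 * 0.26 * 17.7900

3.7928 mm/day


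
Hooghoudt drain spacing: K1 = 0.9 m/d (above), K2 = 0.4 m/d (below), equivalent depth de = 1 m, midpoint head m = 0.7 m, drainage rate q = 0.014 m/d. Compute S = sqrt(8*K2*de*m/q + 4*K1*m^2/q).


S^2 = 8*K2*de*m/q + 4*K1*m^2/q
S^2 = 8*0.4*1*0.7/0.014 + 4*0.9*0.7^2/0.014
S = sqrt(286.0000)

16.9115 m


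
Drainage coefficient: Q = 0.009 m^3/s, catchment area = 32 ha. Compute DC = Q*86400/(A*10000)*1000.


DC = Q * 86400 / (A * 10000) * 1000
DC = 0.009 * 86400 / (32 * 10000) * 1000
DC = 777600.0000 / 320000

2.4300 mm/day


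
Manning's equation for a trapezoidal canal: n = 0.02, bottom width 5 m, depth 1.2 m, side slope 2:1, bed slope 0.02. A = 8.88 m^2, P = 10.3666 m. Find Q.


R = A/P = 8.88/10.3666 = 0.856597
Q = (1/0.02) * 8.88 * 0.856597^(2/3) * 0.02^0.5

56.6347 m^3/s


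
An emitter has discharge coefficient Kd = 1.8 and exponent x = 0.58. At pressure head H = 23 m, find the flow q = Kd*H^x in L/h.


q = Kd * H^x = 1.8 * 23^0.58 = 1.8 * 6.163142

11.0937 L/h


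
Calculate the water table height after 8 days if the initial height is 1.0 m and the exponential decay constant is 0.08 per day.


m = m0 * exp(-k*t)
m = 1.0 * exp(-0.08 * 8)
m = 1.0 * exp(-0.6400)

0.5273 m


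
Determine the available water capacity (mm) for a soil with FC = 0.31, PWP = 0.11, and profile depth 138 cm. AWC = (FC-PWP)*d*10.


AWC = (FC - PWP) * d * 10
AWC = (0.31 - 0.11) * 138 * 10
AWC = 0.2000 * 138 * 10

276.0000 mm


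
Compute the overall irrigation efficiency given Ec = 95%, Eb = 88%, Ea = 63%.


Ec = 0.95, Eb = 0.88, Ea = 0.63
E = 0.95 * 0.88 * 0.63 * 100 = 52.6680%

52.6680 %


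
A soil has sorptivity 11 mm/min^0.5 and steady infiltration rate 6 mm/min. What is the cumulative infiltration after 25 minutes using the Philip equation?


F = S*sqrt(t) + A*t
F = 11*sqrt(25) + 6*25
F = 11*5.000000 + 150

205.0000 mm


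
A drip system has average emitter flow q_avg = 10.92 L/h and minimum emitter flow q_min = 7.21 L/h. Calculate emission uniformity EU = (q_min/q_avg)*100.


EU = (q_min/q_avg)*100 = (7.21/10.92)*100 = 66.0256%

66.0256 %


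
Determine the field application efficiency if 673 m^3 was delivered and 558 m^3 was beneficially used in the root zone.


Ea = V_root / V_field * 100 = 558 / 673 * 100 = 82.9123%

82.9123 %


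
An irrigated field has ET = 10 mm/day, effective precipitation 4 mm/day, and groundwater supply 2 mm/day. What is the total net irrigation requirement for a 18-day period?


Daily deficit = ET - Pe - GW = 10 - 4 - 2 = 4 mm/day
NIR = 4 * 18 = 72 mm

72.0000 mm


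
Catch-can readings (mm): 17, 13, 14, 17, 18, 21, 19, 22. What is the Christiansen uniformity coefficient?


mean = 17.625000 mm
MAD = 2.375000 mm
CU = (1 - 2.375000/17.625000)*100

86.5248 %


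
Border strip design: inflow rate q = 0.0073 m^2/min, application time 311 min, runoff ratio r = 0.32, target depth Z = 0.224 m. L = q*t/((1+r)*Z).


L = q*t/((1+r)*Z)
L = 0.0073*311/((1+0.32)*0.224)
L = 2.2703/0.29568

7.6782 m


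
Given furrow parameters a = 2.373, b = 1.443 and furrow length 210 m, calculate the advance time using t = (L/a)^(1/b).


t = (L/a)^(1/b)
t = (210/2.373)^(1/1.443)
t = 88.495575^(1/1.443)

22.3469 min


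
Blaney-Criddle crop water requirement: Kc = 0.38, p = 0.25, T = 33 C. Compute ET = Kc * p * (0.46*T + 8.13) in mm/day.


ET = Kc * p * (0.46*T + 8.13)
ET = 0.38 * 0.25 * (0.46*33 + 8.13)
ET = 0.38 * 0.25 * 23.3100

2.2145 mm/day


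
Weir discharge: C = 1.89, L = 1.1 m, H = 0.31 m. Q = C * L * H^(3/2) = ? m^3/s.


Q = C * L * H^(3/2) = 1.89 * 1.1 * 0.31^1.5 = 1.89 * 1.1 * 0.172601

0.3588 m^3/s


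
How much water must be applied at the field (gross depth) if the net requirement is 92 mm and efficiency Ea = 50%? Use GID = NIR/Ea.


Ea = 50% = 0.5
GID = NIR / Ea = 92 / 0.5 = 184.0000 mm

184.0000 mm


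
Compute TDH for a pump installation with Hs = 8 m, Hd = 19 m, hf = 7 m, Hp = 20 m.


TDH = Hs + Hd + hf + Hp = 8 + 19 + 7 + 20 = 54

54 m


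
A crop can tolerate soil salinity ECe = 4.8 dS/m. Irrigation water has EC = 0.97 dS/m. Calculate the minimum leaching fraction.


LR = ECiw / (5*ECe - ECiw)
LR = 0.97 / (5*4.8 - 0.97)
LR = 0.97 / 23.0300

0.0421


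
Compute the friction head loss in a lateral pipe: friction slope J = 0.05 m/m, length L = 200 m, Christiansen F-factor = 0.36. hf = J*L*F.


hf = J * L * F = 0.05 * 200 * 0.36 = 3.6000 m

3.6000 m


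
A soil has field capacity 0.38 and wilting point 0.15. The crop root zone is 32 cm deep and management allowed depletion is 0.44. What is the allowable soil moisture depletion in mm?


SMD = (FC - PWP) * d * MAD * 10
SMD = (0.38 - 0.15) * 32 * 0.44 * 10
SMD = 0.2300 * 32 * 0.44 * 10

32.3840 mm


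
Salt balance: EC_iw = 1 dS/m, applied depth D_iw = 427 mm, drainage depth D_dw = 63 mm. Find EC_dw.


EC_dw = EC_iw * D_iw / D_dw
EC_dw = 1 * 427 / 63
EC_dw = 427 / 63

6.7778 dS/m


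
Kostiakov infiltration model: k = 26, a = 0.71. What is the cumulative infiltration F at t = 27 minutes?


F = k * t^a = 26 * 27^0.71
F = 26 * 10.381695

269.9241 mm


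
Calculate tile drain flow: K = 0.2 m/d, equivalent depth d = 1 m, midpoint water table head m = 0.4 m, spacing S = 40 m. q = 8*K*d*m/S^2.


q = 8*K*d*m/S^2
q = 8*0.2*1*0.4/40^2
q = 0.6400 / 1600

4.0000e-04 m/d


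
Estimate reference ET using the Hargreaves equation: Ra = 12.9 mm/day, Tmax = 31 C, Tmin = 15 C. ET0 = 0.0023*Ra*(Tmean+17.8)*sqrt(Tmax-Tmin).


Tmean = (Tmax + Tmin)/2 = (31 + 15)/2 = 23.0
ET0 = 0.0023 * 12.9 * (23.0 + 17.8) * sqrt(31 - 15)
ET0 = 0.0023 * 12.9 * 40.8 * 4.000000

4.8421 mm/day


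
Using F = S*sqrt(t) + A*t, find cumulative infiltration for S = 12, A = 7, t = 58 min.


F = S*sqrt(t) + A*t
F = 12*sqrt(58) + 7*58
F = 12*7.615773 + 406

497.3893 mm


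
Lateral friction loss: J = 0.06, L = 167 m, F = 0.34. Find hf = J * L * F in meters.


hf = J * L * F = 0.06 * 167 * 0.34 = 3.4068 m

3.4068 m


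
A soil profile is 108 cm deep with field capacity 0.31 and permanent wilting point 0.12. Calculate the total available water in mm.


AWC = (FC - PWP) * d * 10
AWC = (0.31 - 0.12) * 108 * 10
AWC = 0.1900 * 108 * 10

205.2000 mm


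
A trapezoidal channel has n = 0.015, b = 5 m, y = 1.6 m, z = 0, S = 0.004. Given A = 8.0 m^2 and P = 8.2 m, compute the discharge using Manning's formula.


R = A/P = 8.0/8.2 = 0.975610
Q = (1/0.015) * 8.0 * 0.975610^(2/3) * 0.004^0.5

33.1802 m^3/s


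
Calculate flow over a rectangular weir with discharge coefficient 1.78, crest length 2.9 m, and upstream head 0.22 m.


Q = C * L * H^(3/2) = 1.78 * 2.9 * 0.22^1.5 = 1.78 * 2.9 * 0.103189

0.5327 m^3/s


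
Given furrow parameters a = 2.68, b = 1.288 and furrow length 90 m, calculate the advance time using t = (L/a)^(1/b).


t = (L/a)^(1/b)
t = (90/2.68)^(1/1.288)
t = 33.582090^(1/1.288)

15.3062 min


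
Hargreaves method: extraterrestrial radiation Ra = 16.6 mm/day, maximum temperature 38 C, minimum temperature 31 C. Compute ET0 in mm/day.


Tmean = (Tmax + Tmin)/2 = (38 + 31)/2 = 34.5
ET0 = 0.0023 * 16.6 * (34.5 + 17.8) * sqrt(38 - 31)
ET0 = 0.0023 * 16.6 * 52.3 * 2.645751

5.2831 mm/day


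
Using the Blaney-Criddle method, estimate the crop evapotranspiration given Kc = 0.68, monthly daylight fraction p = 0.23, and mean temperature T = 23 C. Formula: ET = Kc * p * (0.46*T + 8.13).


ET = Kc * p * (0.46*T + 8.13)
ET = 0.68 * 0.23 * (0.46*23 + 8.13)
ET = 0.68 * 0.23 * 18.7100

2.9262 mm/day


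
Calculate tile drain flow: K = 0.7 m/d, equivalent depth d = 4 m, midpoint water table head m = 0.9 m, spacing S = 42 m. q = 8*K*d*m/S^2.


q = 8*K*d*m/S^2
q = 8*0.7*4*0.9/42^2
q = 20.1600 / 1764

0.0114 m/d


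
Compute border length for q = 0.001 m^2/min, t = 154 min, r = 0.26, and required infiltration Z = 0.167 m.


L = q*t/((1+r)*Z)
L = 0.001*154/((1+0.26)*0.167)
L = 0.154/0.21042

0.7319 m


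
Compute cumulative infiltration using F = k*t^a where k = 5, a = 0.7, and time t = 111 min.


F = k * t^a = 5 * 111^0.7
F = 5 * 27.022535

135.1127 mm


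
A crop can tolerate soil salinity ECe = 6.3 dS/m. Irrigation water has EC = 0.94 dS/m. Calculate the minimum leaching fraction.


LR = ECiw / (5*ECe - ECiw)
LR = 0.94 / (5*6.3 - 0.94)
LR = 0.94 / 30.5600

0.0308


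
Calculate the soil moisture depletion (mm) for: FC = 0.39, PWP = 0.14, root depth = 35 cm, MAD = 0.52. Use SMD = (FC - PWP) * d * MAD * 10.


SMD = (FC - PWP) * d * MAD * 10
SMD = (0.39 - 0.14) * 35 * 0.52 * 10
SMD = 0.2500 * 35 * 0.52 * 10

45.5000 mm


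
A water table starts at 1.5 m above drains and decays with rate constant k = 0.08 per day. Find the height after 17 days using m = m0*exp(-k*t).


m = m0 * exp(-k*t)
m = 1.5 * exp(-0.08 * 17)
m = 1.5 * exp(-1.3600)

0.3850 m


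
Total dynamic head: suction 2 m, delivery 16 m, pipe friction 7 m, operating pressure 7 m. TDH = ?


TDH = Hs + Hd + hf + Hp = 2 + 16 + 7 + 7 = 32

32 m


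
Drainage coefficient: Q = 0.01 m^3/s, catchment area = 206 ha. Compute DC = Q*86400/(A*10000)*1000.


DC = Q * 86400 / (A * 10000) * 1000
DC = 0.01 * 86400 / (206 * 10000) * 1000
DC = 864000.0000 / 2060000

0.4194 mm/day


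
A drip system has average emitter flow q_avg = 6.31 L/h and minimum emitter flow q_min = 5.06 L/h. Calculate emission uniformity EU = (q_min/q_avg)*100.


EU = (q_min/q_avg)*100 = (5.06/6.31)*100 = 80.1902%

80.1902 %


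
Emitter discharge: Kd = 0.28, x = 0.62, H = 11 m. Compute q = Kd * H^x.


q = Kd * H^x = 0.28 * 11^0.62 = 0.28 * 4.422455

1.2383 L/h


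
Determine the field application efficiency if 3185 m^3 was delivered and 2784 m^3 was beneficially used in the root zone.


Ea = V_root / V_field * 100 = 2784 / 3185 * 100 = 87.4097%

87.4097 %


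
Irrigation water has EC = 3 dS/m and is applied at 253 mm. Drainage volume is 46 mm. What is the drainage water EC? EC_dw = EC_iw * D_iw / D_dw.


EC_dw = EC_iw * D_iw / D_dw
EC_dw = 3 * 253 / 46
EC_dw = 759 / 46

16.5000 dS/m


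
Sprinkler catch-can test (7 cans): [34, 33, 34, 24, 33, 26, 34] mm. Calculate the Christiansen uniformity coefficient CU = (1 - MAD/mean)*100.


mean = 31.142857 mm
MAD = 3.510204 mm
CU = (1 - 3.510204/31.142857)*100

88.7287 %


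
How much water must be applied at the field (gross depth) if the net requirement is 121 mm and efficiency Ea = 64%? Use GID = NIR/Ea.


Ea = 64% = 0.64
GID = NIR / Ea = 121 / 0.64 = 189.0625 mm

189.0625 mm


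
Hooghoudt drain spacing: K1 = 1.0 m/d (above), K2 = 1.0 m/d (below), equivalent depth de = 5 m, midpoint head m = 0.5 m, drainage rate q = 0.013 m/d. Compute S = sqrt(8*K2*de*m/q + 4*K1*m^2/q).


S^2 = 8*K2*de*m/q + 4*K1*m^2/q
S^2 = 8*1.0*5*0.5/0.013 + 4*1.0*0.5^2/0.013
S = sqrt(1615.3846)

40.1918 m


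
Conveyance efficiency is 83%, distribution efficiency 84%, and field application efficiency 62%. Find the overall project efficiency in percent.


Ec = 0.83, Eb = 0.84, Ea = 0.62
E = 0.83 * 0.84 * 0.62 * 100 = 43.2264%

43.2264 %


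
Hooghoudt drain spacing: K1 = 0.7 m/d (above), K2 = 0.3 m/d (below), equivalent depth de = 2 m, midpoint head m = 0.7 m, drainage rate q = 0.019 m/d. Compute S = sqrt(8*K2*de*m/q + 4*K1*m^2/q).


S^2 = 8*K2*de*m/q + 4*K1*m^2/q
S^2 = 8*0.3*2*0.7/0.019 + 4*0.7*0.7^2/0.019
S = sqrt(249.0526)

15.7814 m


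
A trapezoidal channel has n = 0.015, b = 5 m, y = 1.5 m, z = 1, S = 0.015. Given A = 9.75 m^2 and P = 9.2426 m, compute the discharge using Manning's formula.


R = A/P = 9.75/9.2426 = 1.054898
Q = (1/0.015) * 9.75 * 1.054898^(2/3) * 0.015^0.5

82.4960 m^3/s


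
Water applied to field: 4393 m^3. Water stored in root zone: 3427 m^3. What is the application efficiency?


Ea = V_root / V_field * 100 = 3427 / 4393 * 100 = 78.0105%

78.0105 %


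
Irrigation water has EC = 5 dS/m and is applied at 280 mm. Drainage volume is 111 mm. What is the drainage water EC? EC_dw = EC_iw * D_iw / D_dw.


EC_dw = EC_iw * D_iw / D_dw
EC_dw = 5 * 280 / 111
EC_dw = 1400 / 111

12.6126 dS/m


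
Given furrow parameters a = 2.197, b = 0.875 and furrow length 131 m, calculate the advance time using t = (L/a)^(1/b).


t = (L/a)^(1/b)
t = (131/2.197)^(1/0.875)
t = 59.626764^(1/0.875)

106.9241 min


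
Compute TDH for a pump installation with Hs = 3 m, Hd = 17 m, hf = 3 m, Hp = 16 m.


TDH = Hs + Hd + hf + Hp = 3 + 17 + 3 + 16 = 39

39 m


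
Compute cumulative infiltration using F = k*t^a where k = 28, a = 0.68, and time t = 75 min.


F = k * t^a = 28 * 75^0.68
F = 28 * 18.838298

527.4723 mm


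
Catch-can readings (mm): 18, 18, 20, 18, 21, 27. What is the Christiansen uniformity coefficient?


mean = 20.333333 mm
MAD = 2.444444 mm
CU = (1 - 2.444444/20.333333)*100

87.9781 %


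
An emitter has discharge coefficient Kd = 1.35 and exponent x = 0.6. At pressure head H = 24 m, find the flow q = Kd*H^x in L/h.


q = Kd * H^x = 1.35 * 24^0.6 = 1.35 * 6.731731

9.0878 L/h


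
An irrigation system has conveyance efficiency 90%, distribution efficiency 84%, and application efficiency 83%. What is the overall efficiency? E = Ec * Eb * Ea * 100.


Ec = 0.9, Eb = 0.84, Ea = 0.83
E = 0.9 * 0.84 * 0.83 * 100 = 62.7480%

62.7480 %


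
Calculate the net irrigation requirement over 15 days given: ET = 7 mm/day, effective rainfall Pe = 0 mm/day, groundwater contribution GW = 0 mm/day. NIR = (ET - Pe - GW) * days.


Daily deficit = ET - Pe - GW = 7 - 0 - 0 = 7 mm/day
NIR = 7 * 15 = 105 mm

105.0000 mm


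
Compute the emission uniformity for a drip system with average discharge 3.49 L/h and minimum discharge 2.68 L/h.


EU = (q_min/q_avg)*100 = (2.68/3.49)*100 = 76.7908%

76.7908 %


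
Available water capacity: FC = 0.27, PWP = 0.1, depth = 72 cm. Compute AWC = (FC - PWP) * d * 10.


AWC = (FC - PWP) * d * 10
AWC = (0.27 - 0.1) * 72 * 10
AWC = 0.1700 * 72 * 10

122.4000 mm


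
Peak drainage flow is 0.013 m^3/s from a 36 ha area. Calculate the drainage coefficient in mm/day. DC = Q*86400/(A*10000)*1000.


DC = Q * 86400 / (A * 10000) * 1000
DC = 0.013 * 86400 / (36 * 10000) * 1000
DC = 1123200.0000 / 360000

3.1200 mm/day


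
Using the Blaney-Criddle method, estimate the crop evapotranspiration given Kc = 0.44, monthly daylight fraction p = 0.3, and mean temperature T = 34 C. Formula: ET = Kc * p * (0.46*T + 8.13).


ET = Kc * p * (0.46*T + 8.13)
ET = 0.44 * 0.3 * (0.46*34 + 8.13)
ET = 0.44 * 0.3 * 23.7700

3.1376 mm/day


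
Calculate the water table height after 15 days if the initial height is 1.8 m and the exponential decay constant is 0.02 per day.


m = m0 * exp(-k*t)
m = 1.8 * exp(-0.02 * 15)
m = 1.8 * exp(-0.3000)

1.3335 m


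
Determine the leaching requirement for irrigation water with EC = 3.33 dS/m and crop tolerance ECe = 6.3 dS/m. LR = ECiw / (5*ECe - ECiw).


LR = ECiw / (5*ECe - ECiw)
LR = 3.33 / (5*6.3 - 3.33)
LR = 3.33 / 28.1700

0.1182


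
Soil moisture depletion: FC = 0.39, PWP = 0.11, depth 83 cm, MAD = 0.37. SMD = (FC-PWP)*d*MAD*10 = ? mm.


SMD = (FC - PWP) * d * MAD * 10
SMD = (0.39 - 0.11) * 83 * 0.37 * 10
SMD = 0.2800 * 83 * 0.37 * 10

85.9880 mm


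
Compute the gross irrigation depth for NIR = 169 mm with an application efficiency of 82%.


Ea = 82% = 0.82
GID = NIR / Ea = 169 / 0.82 = 206.0976 mm

206.0976 mm


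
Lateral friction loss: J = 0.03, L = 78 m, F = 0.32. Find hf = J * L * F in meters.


hf = J * L * F = 0.03 * 78 * 0.32 = 0.7488 m

0.7488 m


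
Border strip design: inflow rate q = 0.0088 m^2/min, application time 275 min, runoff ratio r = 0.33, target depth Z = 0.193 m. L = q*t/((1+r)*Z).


L = q*t/((1+r)*Z)
L = 0.0088*275/((1+0.33)*0.193)
L = 2.42/0.25669

9.4277 m


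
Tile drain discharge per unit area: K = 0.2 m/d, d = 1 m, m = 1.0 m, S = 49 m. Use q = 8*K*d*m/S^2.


q = 8*K*d*m/S^2
q = 8*0.2*1*1.0/49^2
q = 1.6000 / 2401

6.6639e-04 m/d


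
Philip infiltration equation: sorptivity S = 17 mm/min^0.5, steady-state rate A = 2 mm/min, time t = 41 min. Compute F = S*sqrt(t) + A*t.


F = S*sqrt(t) + A*t
F = 17*sqrt(41) + 2*41
F = 17*6.403124 + 82

190.8531 mm


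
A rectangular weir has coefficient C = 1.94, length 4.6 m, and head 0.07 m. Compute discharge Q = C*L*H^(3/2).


Q = C * L * H^(3/2) = 1.94 * 4.6 * 0.07^1.5 = 1.94 * 4.6 * 0.018520

0.1653 m^3/s


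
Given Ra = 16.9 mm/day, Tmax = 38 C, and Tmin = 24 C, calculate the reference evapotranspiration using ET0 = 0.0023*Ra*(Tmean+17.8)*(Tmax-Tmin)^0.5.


Tmean = (Tmax + Tmin)/2 = (38 + 24)/2 = 31.0
ET0 = 0.0023 * 16.9 * (31.0 + 17.8) * sqrt(38 - 24)
ET0 = 0.0023 * 16.9 * 48.8 * 3.741657

7.0974 mm/day


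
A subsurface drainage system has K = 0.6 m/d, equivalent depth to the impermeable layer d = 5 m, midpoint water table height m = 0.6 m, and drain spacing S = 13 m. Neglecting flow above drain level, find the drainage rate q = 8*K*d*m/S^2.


q = 8*K*d*m/S^2
q = 8*0.6*5*0.6/13^2
q = 14.4000 / 169

0.0852 m/d


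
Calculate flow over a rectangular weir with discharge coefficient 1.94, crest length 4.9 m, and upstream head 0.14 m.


Q = C * L * H^(3/2) = 1.94 * 4.9 * 0.14^1.5 = 1.94 * 4.9 * 0.052383

0.4980 m^3/s


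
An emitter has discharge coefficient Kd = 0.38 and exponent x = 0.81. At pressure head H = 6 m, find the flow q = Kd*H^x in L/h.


q = Kd * H^x = 0.38 * 6^0.81 = 0.38 * 4.268768

1.6221 L/h


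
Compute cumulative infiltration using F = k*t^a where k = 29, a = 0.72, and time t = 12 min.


F = k * t^a = 29 * 12^0.72
F = 29 * 5.984261

173.5436 mm


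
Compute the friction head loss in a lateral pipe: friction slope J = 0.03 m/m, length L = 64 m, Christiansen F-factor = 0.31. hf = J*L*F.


hf = J * L * F = 0.03 * 64 * 0.31 = 0.5952 m

0.5952 m


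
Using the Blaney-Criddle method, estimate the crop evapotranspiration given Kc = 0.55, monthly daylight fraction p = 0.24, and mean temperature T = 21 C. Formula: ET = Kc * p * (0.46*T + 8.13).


ET = Kc * p * (0.46*T + 8.13)
ET = 0.55 * 0.24 * (0.46*21 + 8.13)
ET = 0.55 * 0.24 * 17.7900

2.3483 mm/day


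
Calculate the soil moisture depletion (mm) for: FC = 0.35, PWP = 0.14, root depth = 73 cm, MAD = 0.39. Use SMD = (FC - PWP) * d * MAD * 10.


SMD = (FC - PWP) * d * MAD * 10
SMD = (0.35 - 0.14) * 73 * 0.39 * 10
SMD = 0.2100 * 73 * 0.39 * 10

59.7870 mm


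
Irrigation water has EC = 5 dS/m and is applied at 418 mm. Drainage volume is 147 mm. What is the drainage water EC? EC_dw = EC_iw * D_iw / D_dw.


EC_dw = EC_iw * D_iw / D_dw
EC_dw = 5 * 418 / 147
EC_dw = 2090 / 147

14.2177 dS/m


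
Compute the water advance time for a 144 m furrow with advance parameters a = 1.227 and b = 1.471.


t = (L/a)^(1/b)
t = (144/1.227)^(1/1.471)
t = 117.359413^(1/1.471)

25.5199 min


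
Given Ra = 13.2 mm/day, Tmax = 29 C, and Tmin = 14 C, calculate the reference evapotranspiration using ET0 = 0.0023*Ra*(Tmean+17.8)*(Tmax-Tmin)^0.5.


Tmean = (Tmax + Tmin)/2 = (29 + 14)/2 = 21.5
ET0 = 0.0023 * 13.2 * (21.5 + 17.8) * sqrt(29 - 14)
ET0 = 0.0023 * 13.2 * 39.3 * 3.872983

4.6210 mm/day
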